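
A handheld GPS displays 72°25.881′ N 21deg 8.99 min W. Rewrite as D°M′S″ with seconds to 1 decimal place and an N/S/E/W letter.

Lat: fractional minutes 0.88100 × 60 = 52.860″
λ: 8.99000′ → 8′ and 0.99000 × 60 = 59.400″

72°25′52.9″ N, 21°08′59.4″ W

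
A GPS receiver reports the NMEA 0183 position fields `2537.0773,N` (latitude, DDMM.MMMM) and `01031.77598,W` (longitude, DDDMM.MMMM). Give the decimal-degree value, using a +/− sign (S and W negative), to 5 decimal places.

Lat: degrees = first 2 digits = 25, minutes = 37.0773; 25 + 37.0773/60 = 25.617955
N ⇒ keep positive
Lon: degrees = first 3 digits = 10, minutes = 31.77598; 10 + 31.77598/60 = 10.529600
W → negative

25.61796, -10.52960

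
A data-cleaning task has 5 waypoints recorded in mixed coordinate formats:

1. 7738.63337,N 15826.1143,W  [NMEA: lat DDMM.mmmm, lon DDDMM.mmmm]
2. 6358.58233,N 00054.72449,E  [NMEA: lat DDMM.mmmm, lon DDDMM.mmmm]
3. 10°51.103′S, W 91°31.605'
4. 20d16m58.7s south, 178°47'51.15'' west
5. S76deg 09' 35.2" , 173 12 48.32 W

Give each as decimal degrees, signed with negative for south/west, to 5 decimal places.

1. 77.64389, -158.43524
2. 63.97637, 0.91207
3. -10.85172, -91.52675
4. -20.28297, -178.79754
5. -76.15978, -173.21342

Point 1:
  Lat: split at 2 digits → 77° and 38.63337′; 77 + 38.63337/60 = 77.643890
  N ⇒ keep positive
  λ: split at 3 digits → 158° and 26.1143′; 158 + 26.1143/60 = 158.435238
  hemisphere W, so the sign is −
Point 2:
  φ: degrees = first 2 digits = 63, minutes = 58.58233; 63 + 58.58233/60 = 63.976372
  N ⇒ keep positive
  Lon: degrees = first 3 digits = 0, minutes = 54.72449; 0 + 54.72449/60 = 0.912075
  E → positive
Point 3:
  φ: 51.103′ = 0.851717°; total 10.851717
  S → negative
  Longitude: 91 + 31.605/60 = 91.526750
  hemisphere W, so the sign is −
Point 4:
  Latitude: 16′ + 58.7″ = 16.97833′; 20 + 16.97833/60 = 20.282972
  S ⇒ negate
  Longitude: 178° + 47/60 + 51.15/3600 = 178 + 0.783333 + 0.014208 = 178.797542
  hemisphere W, so the sign is −
Point 5:
  Latitude: 76° + 9/60 + 35.2/3600 = 76 + 0.150000 + 0.009778 = 76.159778
  S → negative
  λ: 12′ + 48.32″ = 12.80533′; 173 + 12.80533/60 = 173.213422
  W ⇒ negate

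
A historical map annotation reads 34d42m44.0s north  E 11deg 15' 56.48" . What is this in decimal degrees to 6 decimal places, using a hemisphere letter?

Latitude: 34° + 42/60 + 44/3600 = 34 + 0.700000 + 0.012222 = 34.7122222
λ: 15′ + 56.48″ = 15.94133′; 11 + 15.94133/60 = 11.2656889

34.712222° N, 11.265689° E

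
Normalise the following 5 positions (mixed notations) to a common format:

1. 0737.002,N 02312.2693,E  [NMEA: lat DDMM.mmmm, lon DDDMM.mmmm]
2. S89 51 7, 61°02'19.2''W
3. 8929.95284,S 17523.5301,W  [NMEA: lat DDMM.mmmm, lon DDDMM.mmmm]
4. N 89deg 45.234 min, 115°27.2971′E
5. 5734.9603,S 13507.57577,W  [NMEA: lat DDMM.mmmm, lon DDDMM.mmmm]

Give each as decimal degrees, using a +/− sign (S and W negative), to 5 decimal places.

1. 7.61670, 23.20449
2. -89.85194, -61.03867
3. -89.49921, -175.39217
4. 89.75390, 115.45495
5. -57.58267, -135.12626

Point 1:
  φ: split at 2 digits → 07° and 37.002′; 7 + 37.002/60 = 7.616700
  N → positive
  λ: split at 3 digits → 023° and 12.2693′; 23 + 12.2693/60 = 23.204488
  E → positive
Point 2:
  Latitude: 51′ + 7″ = 51.11667′; 89 + 51.11667/60 = 89.851944
  S → negative
  Lon: 61° + 2/60 + 19.2/3600 = 61 + 0.033333 + 0.005333 = 61.038667
  W → negative
Point 3:
  Lat: degrees = first 2 digits = 89, minutes = 29.95284; 89 + 29.95284/60 = 89.499214
  hemisphere S, so the sign is −
  Longitude: degrees = first 3 digits = 175, minutes = 23.5301; 175 + 23.5301/60 = 175.392168
  W → negative
Point 4:
  Latitude: 89 + 45.234/60 = 89.753900
  N → positive
  Longitude: 115 + 27.2971/60 = 115.454952
  E → positive
Point 5:
  Latitude: split at 2 digits → 57° and 34.9603′; 57 + 34.9603/60 = 57.582672
  S → negative
  Longitude: degrees = first 3 digits = 135, minutes = 7.57577; 135 + 7.57577/60 = 135.126263
  W → negative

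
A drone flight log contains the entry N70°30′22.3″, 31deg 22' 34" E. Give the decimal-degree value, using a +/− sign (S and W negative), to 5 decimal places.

70.50619, 31.37611

φ: 70° + 30/60 + 22.3/3600 = 70 + 0.500000 + 0.006194 = 70.506194
N ⇒ keep positive
Lon: 31 + 22/60 + 34/3600 = 31.376111
E → positive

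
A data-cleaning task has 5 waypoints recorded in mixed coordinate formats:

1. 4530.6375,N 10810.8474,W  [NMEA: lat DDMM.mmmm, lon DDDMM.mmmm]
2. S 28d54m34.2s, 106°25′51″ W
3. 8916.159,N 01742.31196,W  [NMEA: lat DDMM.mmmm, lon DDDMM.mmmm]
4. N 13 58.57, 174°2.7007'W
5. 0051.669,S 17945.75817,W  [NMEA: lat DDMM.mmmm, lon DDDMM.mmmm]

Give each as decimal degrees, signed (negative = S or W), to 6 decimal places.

1. 45.510625, -108.180790
2. -28.909500, -106.430833
3. 89.269317, -17.705199
4. 13.976167, -174.045012
5. -0.861150, -179.762636

Point 1:
  Lat: degrees = first 2 digits = 45, minutes = 30.6375; 45 + 30.6375/60 = 45.5106250
  N ⇒ keep positive
  λ: split at 3 digits → 108° and 10.8474′; 108 + 10.8474/60 = 108.1807900
  W ⇒ negate
Point 2:
  φ: 28 + 54/60 + 34.2/3600 = 28.9095000
  S → negative
  λ: 106° + 25/60 + 51/3600 = 106 + 0.416667 + 0.014167 = 106.4308333
  W ⇒ negate
Point 3:
  Latitude: split at 2 digits → 89° and 16.159′; 89 + 16.159/60 = 89.2693167
  N → positive
  Longitude: degrees = first 3 digits = 17, minutes = 42.31196; 17 + 42.31196/60 = 17.7051993
  hemisphere W, so the sign is −
Point 4:
  Latitude: 58.57′ = 0.976167°; total 13.9761667
  N ⇒ keep positive
  Longitude: 174 + 2.7007/60 = 174.0450117
  W ⇒ negate
Point 5:
  Latitude: degrees = first 2 digits = 0, minutes = 51.669; 0 + 51.669/60 = 0.8611500
  hemisphere S, so the sign is −
  Longitude: split at 3 digits → 179° and 45.75817′; 179 + 45.75817/60 = 179.7626362
  W ⇒ negate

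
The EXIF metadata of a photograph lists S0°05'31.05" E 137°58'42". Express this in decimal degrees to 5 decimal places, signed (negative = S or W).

-0.09196, 137.97833

φ: 5′ + 31.05″ = 5.51750′; 0 + 5.51750/60 = 0.091958
hemisphere S, so the sign is −
λ: 137 + 58/60 + 42/3600 = 137.978333
E → positive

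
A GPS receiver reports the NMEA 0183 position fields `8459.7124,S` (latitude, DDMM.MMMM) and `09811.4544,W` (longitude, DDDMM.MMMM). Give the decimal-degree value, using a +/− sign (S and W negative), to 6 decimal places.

-84.995207, -98.190907

φ: split at 2 digits → 84° and 59.7124′; 84 + 59.7124/60 = 84.9952067
S → negative
Longitude: degrees = first 3 digits = 98, minutes = 11.4544; 98 + 11.4544/60 = 98.1909067
W → negative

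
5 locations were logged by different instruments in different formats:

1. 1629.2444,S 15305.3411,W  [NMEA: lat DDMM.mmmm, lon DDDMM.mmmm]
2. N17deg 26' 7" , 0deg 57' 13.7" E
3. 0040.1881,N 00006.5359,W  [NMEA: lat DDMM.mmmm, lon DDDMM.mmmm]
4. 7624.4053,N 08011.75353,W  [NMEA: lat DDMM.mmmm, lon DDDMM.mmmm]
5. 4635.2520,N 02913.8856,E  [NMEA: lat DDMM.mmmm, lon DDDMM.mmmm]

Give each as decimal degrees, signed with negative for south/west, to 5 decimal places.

Point 1:
  Latitude: split at 2 digits → 16° and 29.2444′; 16 + 29.2444/60 = 16.487407
  S ⇒ negate
  Longitude: degrees = first 3 digits = 153, minutes = 5.3411; 153 + 5.3411/60 = 153.089018
  W → negative
Point 2:
  Lat: 17 + 26/60 + 7/3600 = 17.435278
  N ⇒ keep positive
  Longitude: 57′ + 13.7″ = 57.22833′; 0 + 57.22833/60 = 0.953806
  E ⇒ keep positive
Point 3:
  φ: degrees = first 2 digits = 0, minutes = 40.1881; 0 + 40.1881/60 = 0.669802
  N → positive
  Longitude: split at 3 digits → 000° and 6.5359′; 0 + 6.5359/60 = 0.108932
  hemisphere W, so the sign is −
Point 4:
  Latitude: split at 2 digits → 76° and 24.4053′; 76 + 24.4053/60 = 76.406755
  N ⇒ keep positive
  λ: degrees = first 3 digits = 80, minutes = 11.75353; 80 + 11.75353/60 = 80.195892
  W → negative
Point 5:
  Lat: split at 2 digits → 46° and 35.252′; 46 + 35.252/60 = 46.587533
  N ⇒ keep positive
  Lon: split at 3 digits → 029° and 13.8856′; 29 + 13.8856/60 = 29.231427
  E → positive

1. -16.48741, -153.08902
2. 17.43528, 0.95381
3. 0.66980, -0.10893
4. 76.40676, -80.19589
5. 46.58753, 29.23143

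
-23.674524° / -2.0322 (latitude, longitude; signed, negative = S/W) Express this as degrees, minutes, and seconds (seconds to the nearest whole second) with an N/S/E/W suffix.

23°40′28″ S, 2°01′56″ W

Latitude is negative → S; |value| = 23.674524
Lat: 0.674524 × 60 = 40.47144′ → 40′, remainder × 60 = 28.29″
Longitude is negative → W; |value| = 2.032200
λ: 0.032200° → 1.93200′; 0.93200 × 60 = 55.92″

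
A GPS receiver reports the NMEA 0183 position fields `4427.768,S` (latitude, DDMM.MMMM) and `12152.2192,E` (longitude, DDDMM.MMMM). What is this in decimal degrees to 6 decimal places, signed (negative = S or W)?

-44.462800, 121.870320

Lat: degrees = first 2 digits = 44, minutes = 27.768; 44 + 27.768/60 = 44.4628000
S ⇒ negate
Longitude: degrees = first 3 digits = 121, minutes = 52.2192; 121 + 52.2192/60 = 121.8703200
E → positive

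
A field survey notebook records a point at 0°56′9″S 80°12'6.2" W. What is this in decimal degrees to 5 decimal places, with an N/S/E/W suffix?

0.93583° S, 80.20172° W

Latitude: 0° + 56/60 + 9/3600 = 0 + 0.933333 + 0.002500 = 0.935833
Lon: 12′ + 6.2″ = 12.10333′; 80 + 12.10333/60 = 80.201722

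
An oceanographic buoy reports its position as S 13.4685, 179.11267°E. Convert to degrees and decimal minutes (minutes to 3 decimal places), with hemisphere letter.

13° 28.110′ S, 179° 6.760′ E

φ: 13° + 0.468500 × 60 = 13° 28.11000′
Longitude: minutes = (179.112670 − 179) × 60 = 6.76020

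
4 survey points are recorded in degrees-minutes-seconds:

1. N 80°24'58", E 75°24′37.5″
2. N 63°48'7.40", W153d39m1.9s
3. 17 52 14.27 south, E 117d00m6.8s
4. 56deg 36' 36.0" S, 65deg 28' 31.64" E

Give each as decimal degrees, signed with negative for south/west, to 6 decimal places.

Point 1:
  Lat: 80 + 24/60 + 58/3600 = 80.4161111
  N ⇒ keep positive
  Longitude: 75 + 24/60 + 37.5/3600 = 75.4104167
  E ⇒ keep positive
Point 2:
  φ: 63 + 48/60 + 7.4/3600 = 63.8020556
  N ⇒ keep positive
  Longitude: 153 + 39/60 + 1.9/3600 = 153.6505278
  W ⇒ negate
Point 3:
  Lat: 52′ + 14.27″ = 52.23783′; 17 + 52.23783/60 = 17.8706306
  S ⇒ negate
  λ: 117 + 0/60 + 6.8/3600 = 117.0018889
  E ⇒ keep positive
Point 4:
  φ: 56 + 36/60 + 36/3600 = 56.6100000
  S → negative
  Longitude: 65° + 28/60 + 31.64/3600 = 65 + 0.466667 + 0.008789 = 65.4754556
  E ⇒ keep positive

1. 80.416111, 75.410417
2. 63.802056, -153.650528
3. -17.870631, 117.001889
4. -56.610000, 65.475456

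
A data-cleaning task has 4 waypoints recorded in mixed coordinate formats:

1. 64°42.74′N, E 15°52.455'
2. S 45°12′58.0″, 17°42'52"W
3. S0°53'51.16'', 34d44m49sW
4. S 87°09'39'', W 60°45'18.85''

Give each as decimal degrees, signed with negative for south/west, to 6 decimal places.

1. 64.712333, 15.874250
2. -45.216111, -17.714444
3. -0.897544, -34.746944
4. -87.160833, -60.755236

Point 1:
  Lat: 64 + 42.74/60 = 64.7123333
  N ⇒ keep positive
  Lon: 15 + 52.455/60 = 15.8742500
  E → positive
Point 2:
  Lat: 45° + 12/60 + 58/3600 = 45 + 0.200000 + 0.016111 = 45.2161111
  S → negative
  Longitude: 17° + 42/60 + 52/3600 = 17 + 0.700000 + 0.014444 = 17.7144444
  hemisphere W, so the sign is −
Point 3:
  φ: 53′ + 51.16″ = 53.85267′; 0 + 53.85267/60 = 0.8975444
  S → negative
  Lon: 34 + 44/60 + 49/3600 = 34.7469444
  hemisphere W, so the sign is −
Point 4:
  Lat: 87° + 9/60 + 39/3600 = 87 + 0.150000 + 0.010833 = 87.1608333
  S → negative
  Longitude: 45′ + 18.85″ = 45.31417′; 60 + 45.31417/60 = 60.7552361
  W → negative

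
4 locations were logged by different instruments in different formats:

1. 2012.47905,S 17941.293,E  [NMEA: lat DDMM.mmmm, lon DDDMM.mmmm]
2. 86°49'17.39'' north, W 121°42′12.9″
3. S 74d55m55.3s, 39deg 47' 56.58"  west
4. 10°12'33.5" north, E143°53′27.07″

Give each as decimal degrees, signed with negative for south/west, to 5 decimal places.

1. -20.20798, 179.68822
2. 86.82150, -121.70358
3. -74.93203, -39.79905
4. 10.20931, 143.89085

Point 1:
  φ: degrees = first 2 digits = 20, minutes = 12.47905; 20 + 12.47905/60 = 20.207984
  S ⇒ negate
  λ: split at 3 digits → 179° and 41.293′; 179 + 41.293/60 = 179.688217
  E ⇒ keep positive
Point 2:
  Latitude: 49′ + 17.39″ = 49.28983′; 86 + 49.28983/60 = 86.821497
  N → positive
  λ: 42′ + 12.9″ = 42.21500′; 121 + 42.21500/60 = 121.703583
  W → negative
Point 3:
  φ: 74 + 55/60 + 55.3/3600 = 74.932028
  hemisphere S, so the sign is −
  Lon: 47′ + 56.58″ = 47.94300′; 39 + 47.94300/60 = 39.799050
  W → negative
Point 4:
  φ: 12′ + 33.5″ = 12.55833′; 10 + 12.55833/60 = 10.209306
  N → positive
  Lon: 143 + 53/60 + 27.07/3600 = 143.890853
  E ⇒ keep positive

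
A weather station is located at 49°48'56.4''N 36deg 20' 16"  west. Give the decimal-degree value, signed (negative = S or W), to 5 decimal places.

49.81567, -36.33778

Lat: 49° + 48/60 + 56.4/3600 = 49 + 0.800000 + 0.015667 = 49.815667
N → positive
Lon: 36 + 20/60 + 16/3600 = 36.337778
W → negative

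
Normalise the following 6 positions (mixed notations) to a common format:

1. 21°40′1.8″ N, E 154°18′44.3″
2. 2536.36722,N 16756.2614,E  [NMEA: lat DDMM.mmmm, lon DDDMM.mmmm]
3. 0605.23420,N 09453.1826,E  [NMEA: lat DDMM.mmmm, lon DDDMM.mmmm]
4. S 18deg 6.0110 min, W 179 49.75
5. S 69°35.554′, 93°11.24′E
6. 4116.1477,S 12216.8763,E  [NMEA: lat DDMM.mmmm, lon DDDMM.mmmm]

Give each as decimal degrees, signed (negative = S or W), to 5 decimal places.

Point 1:
  Latitude: 21° + 40/60 + 1.8/3600 = 21 + 0.666667 + 0.000500 = 21.667167
  N ⇒ keep positive
  Lon: 154° + 18/60 + 44.3/3600 = 154 + 0.300000 + 0.012306 = 154.312306
  E → positive
Point 2:
  Lat: split at 2 digits → 25° and 36.36722′; 25 + 36.36722/60 = 25.606120
  N → positive
  λ: degrees = first 3 digits = 167, minutes = 56.2614; 167 + 56.2614/60 = 167.937690
  E → positive
Point 3:
  Latitude: degrees = first 2 digits = 6, minutes = 5.2342; 6 + 5.2342/60 = 6.087237
  N ⇒ keep positive
  Lon: degrees = first 3 digits = 94, minutes = 53.1826; 94 + 53.1826/60 = 94.886377
  E ⇒ keep positive
Point 4:
  Latitude: 18 + 6.011/60 = 18.100183
  S ⇒ negate
  λ: 49.75′ = 0.829167°; total 179.829167
  hemisphere W, so the sign is −
Point 5:
  φ: 69 + 35.554/60 = 69.592567
  S ⇒ negate
  Lon: 11.24′ = 0.187333°; total 93.187333
  E ⇒ keep positive
Point 6:
  Lat: degrees = first 2 digits = 41, minutes = 16.1477; 41 + 16.1477/60 = 41.269128
  S → negative
  Lon: degrees = first 3 digits = 122, minutes = 16.8763; 122 + 16.8763/60 = 122.281272
  E ⇒ keep positive

1. 21.66717, 154.31231
2. 25.60612, 167.93769
3. 6.08724, 94.88638
4. -18.10018, -179.82917
5. -69.59257, 93.18733
6. -41.26913, 122.28127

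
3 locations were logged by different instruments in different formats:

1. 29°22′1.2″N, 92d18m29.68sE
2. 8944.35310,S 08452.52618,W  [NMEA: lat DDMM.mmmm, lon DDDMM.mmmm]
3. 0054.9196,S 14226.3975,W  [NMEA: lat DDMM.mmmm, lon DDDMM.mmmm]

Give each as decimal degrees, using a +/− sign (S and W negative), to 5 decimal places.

Point 1:
  φ: 29 + 22/60 + 1.2/3600 = 29.367000
  N ⇒ keep positive
  Longitude: 92 + 18/60 + 29.68/3600 = 92.308244
  E → positive
Point 2:
  φ: degrees = first 2 digits = 89, minutes = 44.3531; 89 + 44.3531/60 = 89.739218
  S ⇒ negate
  Lon: split at 3 digits → 084° and 52.52618′; 84 + 52.52618/60 = 84.875436
  hemisphere W, so the sign is −
Point 3:
  φ: split at 2 digits → 00° and 54.9196′; 0 + 54.9196/60 = 0.915327
  hemisphere S, so the sign is −
  λ: degrees = first 3 digits = 142, minutes = 26.3975; 142 + 26.3975/60 = 142.439958
  W → negative

1. 29.36700, 92.30824
2. -89.73922, -84.87544
3. -0.91533, -142.43996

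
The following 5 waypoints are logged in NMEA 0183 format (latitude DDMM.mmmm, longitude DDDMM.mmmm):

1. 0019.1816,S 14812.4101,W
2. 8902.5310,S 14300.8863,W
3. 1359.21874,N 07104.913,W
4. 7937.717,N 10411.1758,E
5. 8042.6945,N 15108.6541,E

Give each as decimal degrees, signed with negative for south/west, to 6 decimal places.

Point 1:
  Latitude: split at 2 digits → 00° and 19.1816′; 0 + 19.1816/60 = 0.3196933
  S → negative
  Lon: degrees = first 3 digits = 148, minutes = 12.4101; 148 + 12.4101/60 = 148.2068350
  hemisphere W, so the sign is −
Point 2:
  φ: split at 2 digits → 89° and 2.531′; 89 + 2.531/60 = 89.0421833
  hemisphere S, so the sign is −
  λ: degrees = first 3 digits = 143, minutes = 0.8863; 143 + 0.8863/60 = 143.0147717
  W → negative
Point 3:
  Lat: split at 2 digits → 13° and 59.21874′; 13 + 59.21874/60 = 13.9869790
  N ⇒ keep positive
  λ: split at 3 digits → 071° and 4.913′; 71 + 4.913/60 = 71.0818833
  W ⇒ negate
Point 4:
  φ: degrees = first 2 digits = 79, minutes = 37.717; 79 + 37.717/60 = 79.6286167
  N → positive
  λ: degrees = first 3 digits = 104, minutes = 11.1758; 104 + 11.1758/60 = 104.1862633
  E ⇒ keep positive
Point 5:
  φ: degrees = first 2 digits = 80, minutes = 42.6945; 80 + 42.6945/60 = 80.7115750
  N → positive
  λ: degrees = first 3 digits = 151, minutes = 8.6541; 151 + 8.6541/60 = 151.1442350
  E → positive

1. -0.319693, -148.206835
2. -89.042183, -143.014772
3. 13.986979, -71.081883
4. 79.628617, 104.186263
5. 80.711575, 151.144235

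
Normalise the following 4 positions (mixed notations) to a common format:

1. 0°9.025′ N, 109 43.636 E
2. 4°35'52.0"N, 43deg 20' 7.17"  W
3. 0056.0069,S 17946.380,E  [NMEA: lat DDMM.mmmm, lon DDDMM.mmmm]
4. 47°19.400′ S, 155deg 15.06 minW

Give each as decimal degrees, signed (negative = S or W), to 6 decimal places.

1. 0.150417, 109.727267
2. 4.597778, -43.335325
3. -0.933448, 179.773000
4. -47.323333, -155.251000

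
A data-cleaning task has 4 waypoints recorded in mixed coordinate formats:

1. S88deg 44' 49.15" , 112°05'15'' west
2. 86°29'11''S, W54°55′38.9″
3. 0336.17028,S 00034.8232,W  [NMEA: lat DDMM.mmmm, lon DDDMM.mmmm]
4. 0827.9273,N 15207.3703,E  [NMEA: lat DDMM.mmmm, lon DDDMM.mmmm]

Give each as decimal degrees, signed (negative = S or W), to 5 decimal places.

Point 1:
  Lat: 88° + 44/60 + 49.15/3600 = 88 + 0.733333 + 0.013653 = 88.746986
  S ⇒ negate
  Lon: 5′ + 15″ = 5.25000′; 112 + 5.25000/60 = 112.087500
  hemisphere W, so the sign is −
Point 2:
  Latitude: 86 + 29/60 + 11/3600 = 86.486389
  S → negative
  Lon: 54 + 55/60 + 38.9/3600 = 54.927472
  W → negative
Point 3:
  Latitude: split at 2 digits → 03° and 36.17028′; 3 + 36.17028/60 = 3.602838
  hemisphere S, so the sign is −
  λ: split at 3 digits → 000° and 34.8232′; 0 + 34.8232/60 = 0.580387
  W ⇒ negate
Point 4:
  Lat: split at 2 digits → 08° and 27.9273′; 8 + 27.9273/60 = 8.465455
  N ⇒ keep positive
  Lon: split at 3 digits → 152° and 7.3703′; 152 + 7.3703/60 = 152.122838
  E ⇒ keep positive

1. -88.74699, -112.08750
2. -86.48639, -54.92747
3. -3.60284, -0.58039
4. 8.46546, 152.12284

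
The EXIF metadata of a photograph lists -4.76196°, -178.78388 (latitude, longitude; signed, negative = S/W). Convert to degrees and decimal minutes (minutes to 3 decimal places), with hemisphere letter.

Latitude is negative → S; |value| = 4.761960
Latitude: minutes = (4.761960 − 4) × 60 = 45.71760
Longitude is negative → W; |value| = 178.783880
λ: minutes = (178.783880 − 178) × 60 = 47.03280

4° 45.718′ S, 178° 47.033′ W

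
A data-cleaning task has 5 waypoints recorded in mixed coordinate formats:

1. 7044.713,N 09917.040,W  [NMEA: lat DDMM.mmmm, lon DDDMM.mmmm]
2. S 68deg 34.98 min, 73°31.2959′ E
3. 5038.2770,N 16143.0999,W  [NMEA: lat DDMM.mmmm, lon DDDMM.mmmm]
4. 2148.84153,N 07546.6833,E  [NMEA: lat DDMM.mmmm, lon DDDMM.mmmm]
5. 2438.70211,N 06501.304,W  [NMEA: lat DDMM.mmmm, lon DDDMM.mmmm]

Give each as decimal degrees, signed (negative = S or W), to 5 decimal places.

1. 70.74522, -99.28400
2. -68.58300, 73.52160
3. 50.63795, -161.71833
4. 21.81403, 75.77806
5. 24.64504, -65.02173

Point 1:
  φ: split at 2 digits → 70° and 44.713′; 70 + 44.713/60 = 70.745217
  N → positive
  Lon: degrees = first 3 digits = 99, minutes = 17.04; 99 + 17.04/60 = 99.284000
  hemisphere W, so the sign is −
Point 2:
  Lat: 68 + 34.98/60 = 68.583000
  hemisphere S, so the sign is −
  Lon: 31.2959′ = 0.521598°; total 73.521598
  E → positive
Point 3:
  Lat: degrees = first 2 digits = 50, minutes = 38.277; 50 + 38.277/60 = 50.637950
  N ⇒ keep positive
  Lon: degrees = first 3 digits = 161, minutes = 43.0999; 161 + 43.0999/60 = 161.718332
  hemisphere W, so the sign is −
Point 4:
  Lat: split at 2 digits → 21° and 48.84153′; 21 + 48.84153/60 = 21.814026
  N ⇒ keep positive
  λ: degrees = first 3 digits = 75, minutes = 46.6833; 75 + 46.6833/60 = 75.778055
  E ⇒ keep positive
Point 5:
  Latitude: degrees = first 2 digits = 24, minutes = 38.70211; 24 + 38.70211/60 = 24.645035
  N → positive
  λ: split at 3 digits → 065° and 1.304′; 65 + 1.304/60 = 65.021733
  W → negative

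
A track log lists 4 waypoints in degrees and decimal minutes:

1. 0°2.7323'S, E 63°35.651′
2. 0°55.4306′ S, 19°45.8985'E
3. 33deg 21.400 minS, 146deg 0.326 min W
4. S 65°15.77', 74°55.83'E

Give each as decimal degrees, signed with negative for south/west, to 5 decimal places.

Point 1:
  Lat: 0 + 2.7323/60 = 0.045538
  S → negative
  Lon: 35.651′ = 0.594183°; total 63.594183
  E ⇒ keep positive
Point 2:
  Lat: 0 + 55.4306/60 = 0.923843
  S → negative
  Lon: 19 + 45.8985/60 = 19.764975
  E → positive
Point 3:
  Latitude: 21.4′ = 0.356667°; total 33.356667
  S ⇒ negate
  Lon: 146 + 0.326/60 = 146.005433
  W ⇒ negate
Point 4:
  Lat: 65 + 15.77/60 = 65.262833
  hemisphere S, so the sign is −
  Longitude: 55.83′ = 0.930500°; total 74.930500
  E ⇒ keep positive

1. -0.04554, 63.59418
2. -0.92384, 19.76498
3. -33.35667, -146.00543
4. -65.26283, 74.93050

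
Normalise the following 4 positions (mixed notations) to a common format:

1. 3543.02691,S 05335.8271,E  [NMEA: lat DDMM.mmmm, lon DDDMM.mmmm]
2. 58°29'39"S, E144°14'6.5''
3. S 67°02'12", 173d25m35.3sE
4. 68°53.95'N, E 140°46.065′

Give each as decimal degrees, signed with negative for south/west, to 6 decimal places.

Point 1:
  φ: split at 2 digits → 35° and 43.02691′; 35 + 43.02691/60 = 35.7171152
  hemisphere S, so the sign is −
  Longitude: split at 3 digits → 053° and 35.8271′; 53 + 35.8271/60 = 53.5971183
  E ⇒ keep positive
Point 2:
  φ: 58° + 29/60 + 39/3600 = 58 + 0.483333 + 0.010833 = 58.4941667
  S → negative
  Lon: 144 + 14/60 + 6.5/3600 = 144.2351389
  E ⇒ keep positive
Point 3:
  φ: 2′ + 12″ = 2.20000′; 67 + 2.20000/60 = 67.0366667
  hemisphere S, so the sign is −
  Longitude: 173° + 25/60 + 35.3/3600 = 173 + 0.416667 + 0.009806 = 173.4264722
  E → positive
Point 4:
  φ: 53.95′ = 0.899167°; total 68.8991667
  N → positive
  Longitude: 140 + 46.065/60 = 140.7677500
  E → positive

1. -35.717115, 53.597118
2. -58.494167, 144.235139
3. -67.036667, 173.426472
4. 68.899167, 140.767750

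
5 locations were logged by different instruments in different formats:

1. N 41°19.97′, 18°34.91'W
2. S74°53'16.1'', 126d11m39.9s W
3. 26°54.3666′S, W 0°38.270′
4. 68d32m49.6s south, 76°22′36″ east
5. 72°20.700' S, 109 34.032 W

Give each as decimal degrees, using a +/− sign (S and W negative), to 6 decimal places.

1. 41.332833, -18.581833
2. -74.887806, -126.194417
3. -26.906110, -0.637833
4. -68.547111, 76.376667
5. -72.345000, -109.567200

Point 1:
  Latitude: 41 + 19.97/60 = 41.3328333
  N ⇒ keep positive
  λ: 34.91′ = 0.581833°; total 18.5818333
  hemisphere W, so the sign is −
Point 2:
  φ: 74 + 53/60 + 16.1/3600 = 74.8878056
  S → negative
  Lon: 11′ + 39.9″ = 11.66500′; 126 + 11.66500/60 = 126.1944167
  hemisphere W, so the sign is −
Point 3:
  φ: 26 + 54.3666/60 = 26.9061100
  S → negative
  Lon: 0 + 38.27/60 = 0.6378333
  W → negative
Point 4:
  Latitude: 68 + 32/60 + 49.6/3600 = 68.5471111
  S → negative
  λ: 76° + 22/60 + 36/3600 = 76 + 0.366667 + 0.010000 = 76.3766667
  E → positive
Point 5:
  Latitude: 72 + 20.7/60 = 72.3450000
  hemisphere S, so the sign is −
  λ: 109 + 34.032/60 = 109.5672000
  W ⇒ negate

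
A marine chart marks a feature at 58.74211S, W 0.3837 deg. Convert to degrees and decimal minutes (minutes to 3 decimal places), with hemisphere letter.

Latitude: 58° + 0.742110 × 60 = 58° 44.52660′
Lon: minutes = (0.383700 − 0) × 60 = 23.02200

58° 44.527′ S, 0° 23.022′ W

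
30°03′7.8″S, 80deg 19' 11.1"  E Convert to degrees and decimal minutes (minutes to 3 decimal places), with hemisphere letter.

Lat: seconds/60 = 0.13000; minutes = 3 + 0.13000 = 3.13000
Lon: seconds/60 = 0.18500; minutes = 19 + 0.18500 = 19.18500

30° 3.130′ S, 80° 19.185′ E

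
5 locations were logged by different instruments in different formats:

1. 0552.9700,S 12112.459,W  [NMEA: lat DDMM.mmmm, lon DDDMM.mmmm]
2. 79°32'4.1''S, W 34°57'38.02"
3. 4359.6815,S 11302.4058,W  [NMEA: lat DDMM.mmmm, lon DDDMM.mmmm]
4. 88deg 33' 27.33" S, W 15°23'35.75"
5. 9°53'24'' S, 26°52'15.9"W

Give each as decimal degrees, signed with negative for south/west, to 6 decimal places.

1. -5.882833, -121.207650
2. -79.534472, -34.960561
3. -43.994692, -113.040097
4. -88.557592, -15.393264
5. -9.890000, -26.871083

Point 1:
  Latitude: split at 2 digits → 05° and 52.97′; 5 + 52.97/60 = 5.8828333
  S → negative
  Longitude: split at 3 digits → 121° and 12.459′; 121 + 12.459/60 = 121.2076500
  hemisphere W, so the sign is −
Point 2:
  Latitude: 32′ + 4.1″ = 32.06833′; 79 + 32.06833/60 = 79.5344722
  S ⇒ negate
  Longitude: 57′ + 38.02″ = 57.63367′; 34 + 57.63367/60 = 34.9605611
  W ⇒ negate
Point 3:
  Lat: degrees = first 2 digits = 43, minutes = 59.6815; 43 + 59.6815/60 = 43.9946917
  S ⇒ negate
  Longitude: split at 3 digits → 113° and 2.4058′; 113 + 2.4058/60 = 113.0400967
  hemisphere W, so the sign is −
Point 4:
  Lat: 88 + 33/60 + 27.33/3600 = 88.5575917
  S → negative
  Lon: 23′ + 35.75″ = 23.59583′; 15 + 23.59583/60 = 15.3932639
  hemisphere W, so the sign is −
Point 5:
  φ: 9 + 53/60 + 24/3600 = 9.8900000
  S ⇒ negate
  Lon: 26° + 52/60 + 15.9/3600 = 26 + 0.866667 + 0.004417 = 26.8710833
  W → negative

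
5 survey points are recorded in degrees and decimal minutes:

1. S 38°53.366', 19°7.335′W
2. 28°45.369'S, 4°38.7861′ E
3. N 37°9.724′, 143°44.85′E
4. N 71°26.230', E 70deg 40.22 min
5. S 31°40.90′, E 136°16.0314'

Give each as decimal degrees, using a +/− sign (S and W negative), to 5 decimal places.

Point 1:
  φ: 38 + 53.366/60 = 38.889433
  S ⇒ negate
  λ: 19 + 7.335/60 = 19.122250
  W ⇒ negate
Point 2:
  φ: 45.369′ = 0.756150°; total 28.756150
  hemisphere S, so the sign is −
  λ: 4 + 38.7861/60 = 4.646435
  E → positive
Point 3:
  Latitude: 37 + 9.724/60 = 37.162067
  N ⇒ keep positive
  λ: 143 + 44.85/60 = 143.747500
  E → positive
Point 4:
  Latitude: 26.23′ = 0.437167°; total 71.437167
  N ⇒ keep positive
  Lon: 40.22′ = 0.670333°; total 70.670333
  E ⇒ keep positive
Point 5:
  Lat: 40.9′ = 0.681667°; total 31.681667
  S ⇒ negate
  λ: 136 + 16.0314/60 = 136.267190
  E ⇒ keep positive

1. -38.88943, -19.12225
2. -28.75615, 4.64644
3. 37.16207, 143.74750
4. 71.43717, 70.67033
5. -31.68167, 136.26719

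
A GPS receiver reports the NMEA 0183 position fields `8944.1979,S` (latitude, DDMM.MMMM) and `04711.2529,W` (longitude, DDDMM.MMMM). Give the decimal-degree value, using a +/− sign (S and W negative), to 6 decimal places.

-89.736632, -47.187548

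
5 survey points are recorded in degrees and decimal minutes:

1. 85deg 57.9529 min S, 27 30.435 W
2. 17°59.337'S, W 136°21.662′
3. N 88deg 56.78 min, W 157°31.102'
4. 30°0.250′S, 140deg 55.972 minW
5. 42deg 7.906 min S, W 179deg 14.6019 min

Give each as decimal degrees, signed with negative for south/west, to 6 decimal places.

1. -85.965882, -27.507250
2. -17.988950, -136.361033
3. 88.946333, -157.518367
4. -30.004167, -140.932867
5. -42.131767, -179.243365

Point 1:
  φ: 57.9529′ = 0.965882°; total 85.9658817
  S → negative
  Lon: 27 + 30.435/60 = 27.5072500
  W ⇒ negate
Point 2:
  Latitude: 59.337′ = 0.988950°; total 17.9889500
  S ⇒ negate
  Longitude: 21.662′ = 0.361033°; total 136.3610333
  W → negative
Point 3:
  Lat: 88 + 56.78/60 = 88.9463333
  N → positive
  λ: 157 + 31.102/60 = 157.5183667
  W ⇒ negate
Point 4:
  Latitude: 0.25′ = 0.004167°; total 30.0041667
  S → negative
  Lon: 140 + 55.972/60 = 140.9328667
  W → negative
Point 5:
  Lat: 42 + 7.906/60 = 42.1317667
  S → negative
  Longitude: 14.6019′ = 0.243365°; total 179.2433650
  hemisphere W, so the sign is −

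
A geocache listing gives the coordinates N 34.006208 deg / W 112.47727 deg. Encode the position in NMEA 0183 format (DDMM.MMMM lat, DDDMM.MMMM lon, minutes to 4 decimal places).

Lat: minutes = (34.006208 − 34) × 60 = 0.372480
Lon: fractional part 0.477270 → 28.636200 minutes

3400.3725,N / 11228.6362,W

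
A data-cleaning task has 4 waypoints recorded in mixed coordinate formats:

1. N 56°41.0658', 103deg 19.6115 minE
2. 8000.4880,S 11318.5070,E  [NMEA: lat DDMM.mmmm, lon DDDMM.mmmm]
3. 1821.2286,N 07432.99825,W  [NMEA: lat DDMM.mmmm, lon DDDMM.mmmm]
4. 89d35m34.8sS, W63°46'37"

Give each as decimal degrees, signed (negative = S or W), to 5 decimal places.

1. 56.68443, 103.32686
2. -80.00813, 113.30845
3. 18.35381, -74.54997
4. -89.59300, -63.77694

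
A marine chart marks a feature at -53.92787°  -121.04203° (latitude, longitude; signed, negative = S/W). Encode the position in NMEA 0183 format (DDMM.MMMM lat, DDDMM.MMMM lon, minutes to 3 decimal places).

Latitude is negative → S; |value| = 53.927870
Latitude: minutes = (53.927870 − 53) × 60 = 55.67220
Longitude is negative → W; |value| = 121.042030
λ: fractional part 0.042030 → 2.52180 minutes

5355.672,S / 12102.522,W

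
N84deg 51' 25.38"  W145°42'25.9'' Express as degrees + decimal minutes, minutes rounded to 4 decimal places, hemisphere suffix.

84° 51.4230′ N, 145° 42.4317′ W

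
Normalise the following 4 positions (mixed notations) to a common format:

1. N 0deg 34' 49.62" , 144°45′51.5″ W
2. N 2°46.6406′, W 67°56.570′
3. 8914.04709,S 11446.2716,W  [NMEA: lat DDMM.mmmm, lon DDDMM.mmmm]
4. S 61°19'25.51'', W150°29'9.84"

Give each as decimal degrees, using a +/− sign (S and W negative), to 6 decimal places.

1. 0.580450, -144.764306
2. 2.777343, -67.942833
3. -89.234118, -114.771193
4. -61.323753, -150.486067

Point 1:
  Latitude: 0° + 34/60 + 49.62/3600 = 0 + 0.566667 + 0.013783 = 0.5804500
  N → positive
  Longitude: 45′ + 51.5″ = 45.85833′; 144 + 45.85833/60 = 144.7643056
  hemisphere W, so the sign is −
Point 2:
  Lat: 2 + 46.6406/60 = 2.7773433
  N → positive
  Lon: 56.57′ = 0.942833°; total 67.9428333
  hemisphere W, so the sign is −
Point 3:
  Latitude: split at 2 digits → 89° and 14.04709′; 89 + 14.04709/60 = 89.2341182
  hemisphere S, so the sign is −
  Longitude: degrees = first 3 digits = 114, minutes = 46.2716; 114 + 46.2716/60 = 114.7711933
  hemisphere W, so the sign is −
Point 4:
  Lat: 61 + 19/60 + 25.51/3600 = 61.3237528
  S ⇒ negate
  Lon: 29′ + 9.84″ = 29.16400′; 150 + 29.16400/60 = 150.4860667
  W → negative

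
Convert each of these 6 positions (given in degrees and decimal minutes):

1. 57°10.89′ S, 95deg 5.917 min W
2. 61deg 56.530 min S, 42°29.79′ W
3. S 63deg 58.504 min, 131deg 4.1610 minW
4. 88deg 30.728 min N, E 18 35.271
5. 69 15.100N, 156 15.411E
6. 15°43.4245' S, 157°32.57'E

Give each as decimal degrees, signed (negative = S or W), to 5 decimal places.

1. -57.18150, -95.09862
2. -61.94217, -42.49650
3. -63.97507, -131.06935
4. 88.51213, 18.58785
5. 69.25167, 156.25685
6. -15.72374, 157.54283

Point 1:
  Lat: 57 + 10.89/60 = 57.181500
  S ⇒ negate
  Lon: 95 + 5.917/60 = 95.098617
  hemisphere W, so the sign is −
Point 2:
  Lat: 56.53′ = 0.942167°; total 61.942167
  hemisphere S, so the sign is −
  Longitude: 42 + 29.79/60 = 42.496500
  hemisphere W, so the sign is −
Point 3:
  Latitude: 58.504′ = 0.975067°; total 63.975067
  S ⇒ negate
  λ: 131 + 4.161/60 = 131.069350
  hemisphere W, so the sign is −
Point 4:
  φ: 88 + 30.728/60 = 88.512133
  N → positive
  λ: 18 + 35.271/60 = 18.587850
  E → positive
Point 5:
  Lat: 15.1′ = 0.251667°; total 69.251667
  N → positive
  λ: 156 + 15.411/60 = 156.256850
  E → positive
Point 6:
  φ: 43.4245′ = 0.723742°; total 15.723742
  S → negative
  Longitude: 32.57′ = 0.542833°; total 157.542833
  E ⇒ keep positive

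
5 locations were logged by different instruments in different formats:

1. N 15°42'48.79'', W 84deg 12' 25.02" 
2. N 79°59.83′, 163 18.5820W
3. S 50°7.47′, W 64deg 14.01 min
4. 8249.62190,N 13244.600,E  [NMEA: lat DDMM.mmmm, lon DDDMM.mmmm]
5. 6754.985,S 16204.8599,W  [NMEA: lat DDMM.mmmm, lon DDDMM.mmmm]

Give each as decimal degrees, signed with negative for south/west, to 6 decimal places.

1. 15.713553, -84.206950
2. 79.997167, -163.309700
3. -50.124500, -64.233500
4. 82.827032, 132.743333
5. -67.916417, -162.080998

Point 1:
  Lat: 42′ + 48.79″ = 42.81317′; 15 + 42.81317/60 = 15.7135528
  N ⇒ keep positive
  Longitude: 84° + 12/60 + 25.02/3600 = 84 + 0.200000 + 0.006950 = 84.2069500
  W ⇒ negate
Point 2:
  φ: 59.83′ = 0.997167°; total 79.9971667
  N → positive
  Longitude: 163 + 18.582/60 = 163.3097000
  hemisphere W, so the sign is −
Point 3:
  φ: 50 + 7.47/60 = 50.1245000
  S → negative
  Longitude: 64 + 14.01/60 = 64.2335000
  hemisphere W, so the sign is −
Point 4:
  Lat: degrees = first 2 digits = 82, minutes = 49.6219; 82 + 49.6219/60 = 82.8270317
  N ⇒ keep positive
  Lon: split at 3 digits → 132° and 44.6′; 132 + 44.6/60 = 132.7433333
  E → positive
Point 5:
  Latitude: degrees = first 2 digits = 67, minutes = 54.985; 67 + 54.985/60 = 67.9164167
  hemisphere S, so the sign is −
  Lon: split at 3 digits → 162° and 4.8599′; 162 + 4.8599/60 = 162.0809983
  hemisphere W, so the sign is −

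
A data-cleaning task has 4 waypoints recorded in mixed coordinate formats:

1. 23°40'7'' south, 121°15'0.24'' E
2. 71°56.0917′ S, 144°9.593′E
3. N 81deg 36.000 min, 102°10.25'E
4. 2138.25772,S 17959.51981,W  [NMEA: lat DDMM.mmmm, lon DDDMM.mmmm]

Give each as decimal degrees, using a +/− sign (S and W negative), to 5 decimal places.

1. -23.66861, 121.25007
2. -71.93486, 144.15988
3. 81.60000, 102.17083
4. -21.63763, -179.99200

Point 1:
  φ: 23 + 40/60 + 7/3600 = 23.668611
  S → negative
  Longitude: 15′ + 0.24″ = 15.00400′; 121 + 15.00400/60 = 121.250067
  E → positive
Point 2:
  φ: 71 + 56.0917/60 = 71.934862
  hemisphere S, so the sign is −
  λ: 9.593′ = 0.159883°; total 144.159883
  E ⇒ keep positive
Point 3:
  φ: 81 + 36/60 = 81.600000
  N → positive
  Longitude: 10.25′ = 0.170833°; total 102.170833
  E ⇒ keep positive
Point 4:
  Latitude: split at 2 digits → 21° and 38.25772′; 21 + 38.25772/60 = 21.637629
  hemisphere S, so the sign is −
  Longitude: split at 3 digits → 179° and 59.51981′; 179 + 59.51981/60 = 179.991997
  W ⇒ negate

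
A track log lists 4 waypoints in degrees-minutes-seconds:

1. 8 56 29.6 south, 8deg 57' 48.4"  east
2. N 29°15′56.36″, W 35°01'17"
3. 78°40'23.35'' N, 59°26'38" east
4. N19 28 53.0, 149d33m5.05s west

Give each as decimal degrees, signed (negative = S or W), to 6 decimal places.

1. -8.941556, 8.963444
2. 29.265656, -35.021389
3. 78.673153, 59.443889
4. 19.481389, -149.551403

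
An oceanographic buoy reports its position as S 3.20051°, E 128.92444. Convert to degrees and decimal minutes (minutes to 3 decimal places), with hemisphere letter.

3° 12.031′ S, 128° 55.466′ E

Latitude: fractional part 0.200510 → 12.03060 minutes
Longitude: fractional part 0.924440 → 55.46640 minutes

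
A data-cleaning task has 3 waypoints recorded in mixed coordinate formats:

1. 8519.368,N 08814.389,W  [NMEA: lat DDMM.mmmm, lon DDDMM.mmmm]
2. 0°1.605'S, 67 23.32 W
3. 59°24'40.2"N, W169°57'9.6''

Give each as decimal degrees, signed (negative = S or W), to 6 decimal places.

Point 1:
  Lat: split at 2 digits → 85° and 19.368′; 85 + 19.368/60 = 85.3228000
  N ⇒ keep positive
  Lon: degrees = first 3 digits = 88, minutes = 14.389; 88 + 14.389/60 = 88.2398167
  W → negative
Point 2:
  Latitude: 1.605′ = 0.026750°; total 0.0267500
  S → negative
  λ: 67 + 23.32/60 = 67.3886667
  W → negative
Point 3:
  Lat: 59 + 24/60 + 40.2/3600 = 59.4111667
  N ⇒ keep positive
  Lon: 57′ + 9.6″ = 57.16000′; 169 + 57.16000/60 = 169.9526667
  W → negative

1. 85.322800, -88.239817
2. -0.026750, -67.388667
3. 59.411167, -169.952667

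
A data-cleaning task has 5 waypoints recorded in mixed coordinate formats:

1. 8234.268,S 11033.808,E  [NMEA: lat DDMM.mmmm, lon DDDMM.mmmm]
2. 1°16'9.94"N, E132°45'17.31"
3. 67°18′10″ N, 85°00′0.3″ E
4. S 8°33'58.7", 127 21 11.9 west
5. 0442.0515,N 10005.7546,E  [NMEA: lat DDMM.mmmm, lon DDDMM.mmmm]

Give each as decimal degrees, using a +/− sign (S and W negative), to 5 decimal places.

Point 1:
  Latitude: split at 2 digits → 82° and 34.268′; 82 + 34.268/60 = 82.571133
  hemisphere S, so the sign is −
  λ: split at 3 digits → 110° and 33.808′; 110 + 33.808/60 = 110.563467
  E ⇒ keep positive
Point 2:
  Latitude: 1 + 16/60 + 9.94/3600 = 1.269428
  N → positive
  Lon: 132° + 45/60 + 17.31/3600 = 132 + 0.750000 + 0.004808 = 132.754808
  E ⇒ keep positive
Point 3:
  Latitude: 67° + 18/60 + 10/3600 = 67 + 0.300000 + 0.002778 = 67.302778
  N ⇒ keep positive
  Longitude: 85 + 0/60 + 0.3/3600 = 85.000083
  E → positive
Point 4:
  Latitude: 33′ + 58.7″ = 33.97833′; 8 + 33.97833/60 = 8.566306
  S → negative
  Longitude: 21′ + 11.9″ = 21.19833′; 127 + 21.19833/60 = 127.353306
  W ⇒ negate
Point 5:
  φ: degrees = first 2 digits = 4, minutes = 42.0515; 4 + 42.0515/60 = 4.700858
  N → positive
  Longitude: split at 3 digits → 100° and 5.7546′; 100 + 5.7546/60 = 100.095910
  E ⇒ keep positive

1. -82.57113, 110.56347
2. 1.26943, 132.75481
3. 67.30278, 85.00008
4. -8.56631, -127.35331
5. 4.70086, 100.09591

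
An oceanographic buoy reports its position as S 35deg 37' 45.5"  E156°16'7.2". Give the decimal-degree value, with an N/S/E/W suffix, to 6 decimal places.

Lat: 35 + 37/60 + 45.5/3600 = 35.6293056
Lon: 156° + 16/60 + 7.2/3600 = 156 + 0.266667 + 0.002000 = 156.2686667

35.629306° S, 156.268667° E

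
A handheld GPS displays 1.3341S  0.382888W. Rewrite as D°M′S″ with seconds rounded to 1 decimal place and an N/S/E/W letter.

1°20′2.8″ S, 0°22′58.4″ W

Latitude: 0.334100 × 60 = 20.04600′ → 20′, remainder × 60 = 2.760″
Longitude: whole degrees 0; 22.97328′ → 22′ and 58.397″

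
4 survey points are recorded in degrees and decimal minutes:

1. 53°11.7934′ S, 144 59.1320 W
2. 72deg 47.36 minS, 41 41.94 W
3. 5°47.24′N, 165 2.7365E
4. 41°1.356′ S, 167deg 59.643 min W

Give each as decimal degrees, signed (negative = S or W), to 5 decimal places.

1. -53.19656, -144.98553
2. -72.78933, -41.69900
3. 5.78733, 165.04561
4. -41.02260, -167.99405

Point 1:
  Latitude: 53 + 11.7934/60 = 53.196557
  S ⇒ negate
  Lon: 144 + 59.132/60 = 144.985533
  W → negative
Point 2:
  Lat: 47.36′ = 0.789333°; total 72.789333
  S ⇒ negate
  λ: 41.94′ = 0.699000°; total 41.699000
  W → negative
Point 3:
  Lat: 47.24′ = 0.787333°; total 5.787333
  N ⇒ keep positive
  Longitude: 2.7365′ = 0.045608°; total 165.045608
  E → positive
Point 4:
  φ: 1.356′ = 0.022600°; total 41.022600
  S → negative
  λ: 167 + 59.643/60 = 167.994050
  W ⇒ negate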